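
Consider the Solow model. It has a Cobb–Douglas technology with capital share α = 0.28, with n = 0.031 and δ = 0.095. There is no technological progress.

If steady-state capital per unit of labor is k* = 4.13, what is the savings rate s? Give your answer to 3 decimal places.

In steady state, investment equals break-even investment: s·k^α = (n + δ)·k.
So s / (n + δ) = (k*)^(1−α) = 4.13^0.72 = 2.7764.
Therefore s = 2.7764 × (n + δ) = 2.7764 × 0.126 = 0.3498.

s ≈ 0.350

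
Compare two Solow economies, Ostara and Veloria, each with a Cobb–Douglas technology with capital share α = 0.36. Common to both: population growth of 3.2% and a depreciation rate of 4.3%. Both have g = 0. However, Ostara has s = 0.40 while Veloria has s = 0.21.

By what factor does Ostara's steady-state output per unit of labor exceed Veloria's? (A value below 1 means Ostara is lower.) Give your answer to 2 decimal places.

Steady-state y* = [s/(n + δ)]^(α/(1−α)), so the ratio is [ (s_O/(n + δ)_O) / (s_V/(n + δ)_V) ]^0.5625.
s_O/(n + δ)_O = 0.40/0.075 = 5.3333; s_V/(n + δ)_V = 0.21/0.075 = 2.8000.
Ratio = (5.3333/2.8000)^0.5625 = 1.9048^0.5625 ≈ 1.4369

ratio ≈ 1.44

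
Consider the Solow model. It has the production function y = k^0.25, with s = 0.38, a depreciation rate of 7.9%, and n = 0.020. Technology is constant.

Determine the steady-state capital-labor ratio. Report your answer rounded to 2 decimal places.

In steady state, investment equals break-even investment: s·k^α = (n + δ)·k.
Dividing both sides by k: k^(1−α) = s / (n + δ).
k^0.75 = 0.38 / (0.020 + 0.079) = 0.38 / 0.099 = 3.8384
k* = 3.8384^(1/0.75) ≈ 6.0099

k* = 6.01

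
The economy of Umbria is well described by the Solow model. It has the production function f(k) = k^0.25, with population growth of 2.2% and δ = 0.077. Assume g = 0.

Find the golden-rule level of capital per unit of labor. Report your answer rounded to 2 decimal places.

k_gold ≈ 3.44

The golden rule sets f'(k) = n + δ, i.e. α·k^(α−1) = n + δ.
So k^(1−α) = α / (n + δ) = 0.25 / 0.099 = 2.5253.
k_gold = 2.5253^(1/0.75) ≈ 3.4389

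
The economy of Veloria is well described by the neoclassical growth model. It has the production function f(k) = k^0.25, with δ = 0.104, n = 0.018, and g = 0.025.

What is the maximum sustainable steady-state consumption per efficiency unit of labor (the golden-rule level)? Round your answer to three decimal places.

c_gold ≈ 0.895

At the golden rule, f'(k) = n + g + δ, so α·k^(α−1) = n + g + δ and k_gold = (α/(n + g + δ))^(1/(1−α)).
k_gold = (0.25/0.147)^(1/0.75) = 1.7007^1.3333 ≈ 2.0300
c_gold = f(k_gold) − (n + g + δ)·k_gold = 1.1936 − 0.147×2.0300 ≈ 0.8952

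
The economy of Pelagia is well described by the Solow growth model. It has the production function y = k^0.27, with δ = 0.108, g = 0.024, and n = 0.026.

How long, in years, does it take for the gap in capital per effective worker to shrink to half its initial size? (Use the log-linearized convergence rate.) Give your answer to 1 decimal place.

half-life ≈ 6.0 years

Near the steady state the convergence rate is λ = (1 − α)(n + g + δ).
λ = (1 − 0.27) × 0.158 = 0.73 × 0.158 = 0.11534
Half-life = ln 2 / λ = 0.6931 / 0.11534 ≈ 6.01 years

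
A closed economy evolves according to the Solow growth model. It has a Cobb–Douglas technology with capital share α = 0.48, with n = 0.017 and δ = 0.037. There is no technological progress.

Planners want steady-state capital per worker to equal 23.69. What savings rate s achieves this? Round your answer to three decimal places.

Steady state requires s·f(k) = (n + δ)·k, i.e. s·k^α = (n + δ)·k.
So s / (n + δ) = (k*)^(1−α) = 23.69^0.52 = 5.1853.
Therefore s = 5.1853 × (n + δ) = 5.1853 × 0.054 = 0.2800.

s ≈ 0.280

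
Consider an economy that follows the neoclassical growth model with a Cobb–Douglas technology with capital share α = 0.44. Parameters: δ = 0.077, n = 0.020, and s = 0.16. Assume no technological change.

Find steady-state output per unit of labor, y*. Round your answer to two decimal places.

y* ≈ 1.48

In steady state, investment equals break-even investment: s·k^α = (n + δ)·k.
Dividing both sides by k: k^(1−α) = s / (n + δ).
k^0.56 = 0.16 / (0.020 + 0.077) = 0.16 / 0.097 = 1.6495
k* = 1.6495^(1/0.56) ≈ 2.4442
y* = (k*)^α = 2.4442^0.44 ≈ 1.4818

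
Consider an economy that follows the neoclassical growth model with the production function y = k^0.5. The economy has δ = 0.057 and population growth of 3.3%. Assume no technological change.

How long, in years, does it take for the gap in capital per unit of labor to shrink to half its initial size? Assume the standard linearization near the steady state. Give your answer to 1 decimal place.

t_½ ≈ 15.4 years

Near the steady state the convergence rate is λ = (1 − α)(n + δ).
λ = (1 − 0.5) × 0.090 = 0.5 × 0.090 = 0.0450
Half-life = ln 2 / λ = 0.6931 / 0.0450 ≈ 15.40 years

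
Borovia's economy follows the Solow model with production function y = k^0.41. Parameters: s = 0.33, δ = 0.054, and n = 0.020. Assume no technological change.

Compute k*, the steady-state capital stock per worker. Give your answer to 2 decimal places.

k* = 12.60

In steady state, investment equals break-even investment: s·k^α = (n + δ)·k.
Dividing both sides by k: k^(1−α) = s / (n + δ).
k^0.59 = 0.33 / (0.020 + 0.054) = 0.33 / 0.074 = 4.4595
k* = 4.4595^(1/0.59) ≈ 12.6033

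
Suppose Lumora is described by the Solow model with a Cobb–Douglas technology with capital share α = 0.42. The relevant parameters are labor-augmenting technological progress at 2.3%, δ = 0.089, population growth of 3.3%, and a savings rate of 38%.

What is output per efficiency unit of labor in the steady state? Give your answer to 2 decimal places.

At the steady state, Δk = 0, so s·k^α = (n + g + δ)·k.
Rearranging, k^(1−α) = s / (n + g + δ).
k^0.58 = 0.38 / (0.033 + 0.023 + 0.089) = 0.38 / 0.145 = 2.6207
k* = 2.6207^(1/0.58) ≈ 5.2651
y* = (k*)^α = 5.2651^0.42 ≈ 2.0091

y* ≈ 2.01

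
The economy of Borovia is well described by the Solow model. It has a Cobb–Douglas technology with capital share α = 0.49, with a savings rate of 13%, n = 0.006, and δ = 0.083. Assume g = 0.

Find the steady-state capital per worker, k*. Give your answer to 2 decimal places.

At the steady state, Δk = 0, so s·k^α = (n + δ)·k.
Dividing both sides by k: k^(1−α) = s / (n + δ).
k^0.51 = 0.13 / (0.006 + 0.083) = 0.13 / 0.089 = 1.4607
k* = 1.4607^(1/0.51) ≈ 2.1022

k* ≈ 2.10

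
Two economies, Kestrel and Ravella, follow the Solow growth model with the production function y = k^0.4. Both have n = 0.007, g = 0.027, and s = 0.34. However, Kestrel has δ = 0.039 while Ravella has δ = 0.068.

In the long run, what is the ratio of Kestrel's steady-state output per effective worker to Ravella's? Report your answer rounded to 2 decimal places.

y*_K / y*_R ≈ 1.25

Steady-state y* = [s/(n + g + δ)]^(α/(1−α)), so the ratio is [ (s_K/(n + g + δ)_K) / (s_R/(n + g + δ)_R) ]^0.6667.
s_K/(n + g + δ)_K = 0.34/0.073 = 4.6575; s_R/(n + g + δ)_R = 0.34/0.102 = 3.3333.
Ratio = (4.6575/3.3333)^0.6667 = 1.3973^0.6667 ≈ 1.2499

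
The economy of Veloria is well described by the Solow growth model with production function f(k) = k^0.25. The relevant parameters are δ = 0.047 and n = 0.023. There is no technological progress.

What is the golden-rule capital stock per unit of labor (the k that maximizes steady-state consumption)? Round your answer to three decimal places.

The golden rule sets f'(k) = n + δ, i.e. α·k^(α−1) = n + δ.
So k^(1−α) = α / (n + δ) = 0.25 / 0.070 = 3.5714.
k_gold = 3.5714^(1/0.75) ≈ 5.4591

k_gold ≈ 5.459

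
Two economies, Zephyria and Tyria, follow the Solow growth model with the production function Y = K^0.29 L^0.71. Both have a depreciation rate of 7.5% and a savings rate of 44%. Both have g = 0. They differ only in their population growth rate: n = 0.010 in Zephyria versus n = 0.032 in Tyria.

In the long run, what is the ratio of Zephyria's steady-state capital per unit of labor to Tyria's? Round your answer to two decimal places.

k*_Z / k*_T ≈ 1.38

Steady-state k* = [s/(n + δ)]^(1/(1−α)), so the ratio is [ (s_Z/(n + δ)_Z) / (s_T/(n + δ)_T) ]^1.4085.
s_Z/(n + δ)_Z = 0.44/0.085 = 5.1765; s_T/(n + δ)_T = 0.44/0.107 = 4.1121.
Ratio = (5.1765/4.1121)^1.4085 = 1.2588^1.4085 ≈ 1.3829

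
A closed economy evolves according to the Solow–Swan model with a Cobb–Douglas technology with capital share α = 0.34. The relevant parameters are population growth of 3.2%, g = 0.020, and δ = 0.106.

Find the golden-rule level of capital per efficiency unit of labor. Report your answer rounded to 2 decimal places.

The golden rule sets f'(k) = n + g + δ, i.e. α·k^(α−1) = n + g + δ.
So k^(1−α) = α / (n + g + δ) = 0.34 / 0.158 = 2.1519.
k_gold = 2.1519^(1/0.66) ≈ 3.1936

k_gold ≈ 3.19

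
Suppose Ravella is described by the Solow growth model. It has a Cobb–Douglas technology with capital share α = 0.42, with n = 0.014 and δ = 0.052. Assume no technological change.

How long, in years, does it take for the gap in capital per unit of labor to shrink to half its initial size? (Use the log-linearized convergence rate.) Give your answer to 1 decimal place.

Near the steady state the convergence rate is λ = (1 − α)(n + δ).
λ = (1 − 0.42) × 0.066 = 0.58 × 0.066 = 0.03828
Half-life = ln 2 / λ = 0.6931 / 0.03828 ≈ 18.11 years

half-life ≈ 18.1 years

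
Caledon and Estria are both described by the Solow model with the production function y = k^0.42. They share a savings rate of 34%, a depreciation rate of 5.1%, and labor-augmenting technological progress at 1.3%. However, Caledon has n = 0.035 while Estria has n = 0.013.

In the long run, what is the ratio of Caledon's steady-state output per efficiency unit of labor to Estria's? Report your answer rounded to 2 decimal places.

ratio ≈ 0.83

Steady-state y* = [s/(n + g + δ)]^(α/(1−α)), so the ratio is [ (s_C/(n + g + δ)_C) / (s_E/(n + g + δ)_E) ]^0.7241.
s_C/(n + g + δ)_C = 0.34/0.099 = 3.4343; s_E/(n + g + δ)_E = 0.34/0.077 = 4.4156.
Ratio = (3.4343/4.4156)^0.7241 = 0.7778^0.7241 ≈ 0.8336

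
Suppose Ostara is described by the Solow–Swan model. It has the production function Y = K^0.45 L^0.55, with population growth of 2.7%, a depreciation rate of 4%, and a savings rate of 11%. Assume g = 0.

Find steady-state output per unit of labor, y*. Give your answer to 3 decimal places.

Steady state requires s·f(k) = (n + δ)·k, i.e. s·k^α = (n + δ)·k.
Dividing both sides by k: k^(1−α) = s / (n + δ).
k^0.55 = 0.11 / (0.027 + 0.040) = 0.11 / 0.067 = 1.6418
k* = 1.6418^(1/0.55) ≈ 2.4632
y* = (k*)^α = 2.4632^0.45 ≈ 1.5003

y* = 1.500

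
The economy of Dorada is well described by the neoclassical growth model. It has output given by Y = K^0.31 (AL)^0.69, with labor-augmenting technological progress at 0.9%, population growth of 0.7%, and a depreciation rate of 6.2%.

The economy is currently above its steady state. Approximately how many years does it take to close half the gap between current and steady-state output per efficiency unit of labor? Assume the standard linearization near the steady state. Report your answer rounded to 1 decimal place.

Near the steady state the convergence rate is λ = (1 − α)(n + g + δ).
λ = (1 − 0.31) × 0.078 = 0.69 × 0.078 = 0.05382
Half-life = ln 2 / λ = 0.6931 / 0.05382 ≈ 12.88 years

half-life ≈ 12.9 years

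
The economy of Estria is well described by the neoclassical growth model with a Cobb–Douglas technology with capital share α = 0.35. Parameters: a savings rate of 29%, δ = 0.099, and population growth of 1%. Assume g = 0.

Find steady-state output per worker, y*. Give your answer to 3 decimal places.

At the steady state, Δk = 0, so s·k^α = (n + δ)·k.
Rearranging, k^(1−α) = s / (n + δ).
k^0.65 = 0.29 / (0.010 + 0.099) = 0.29 / 0.109 = 2.6606
k* = 2.6606^(1/0.65) ≈ 4.5062
y* = (k*)^α = 4.5062^0.35 ≈ 1.6937

y* ≈ 1.694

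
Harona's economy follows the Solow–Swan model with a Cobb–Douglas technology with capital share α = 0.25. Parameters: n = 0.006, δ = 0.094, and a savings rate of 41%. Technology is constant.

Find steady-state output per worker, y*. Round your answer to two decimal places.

Steady state requires s·f(k) = (n + δ)·k, i.e. s·k^α = (n + δ)·k.
Rearranging, k^(1−α) = s / (n + δ).
k^0.75 = 0.41 / (0.006 + 0.094) = 0.41 / 0.100 = 4.1000
k* = 4.1000^(1/0.75) ≈ 6.5621
y* = (k*)^α = 6.5621^0.25 ≈ 1.6005

y* ≈ 1.60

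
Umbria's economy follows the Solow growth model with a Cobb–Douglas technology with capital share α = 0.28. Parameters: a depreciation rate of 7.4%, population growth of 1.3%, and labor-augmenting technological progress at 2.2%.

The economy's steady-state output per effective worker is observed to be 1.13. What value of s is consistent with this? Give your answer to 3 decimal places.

s ≈ 0.149

In steady state, investment equals break-even investment: s·k^α = (n + g + δ)·k.
Since y* = [s/(n + g + δ)]^(α/(1−α)), we have s/(n + g + δ) = (y*)^((1−α)/α) = 1.13^2.5714 = 1.3693.
Therefore s = 1.3693 × (n + g + δ) = 1.3693 × 0.109 = 0.1493.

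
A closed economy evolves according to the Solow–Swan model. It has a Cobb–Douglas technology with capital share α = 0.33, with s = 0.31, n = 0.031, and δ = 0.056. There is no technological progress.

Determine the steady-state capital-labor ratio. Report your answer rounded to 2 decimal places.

Steady state requires s·f(k) = (n + δ)·k, i.e. s·k^α = (n + δ)·k.
Rearranging, k^(1−α) = s / (n + δ).
k^0.67 = 0.31 / (0.031 + 0.056) = 0.31 / 0.087 = 3.5632
k* = 3.5632^(1/0.67) ≈ 6.6626

k* = 6.66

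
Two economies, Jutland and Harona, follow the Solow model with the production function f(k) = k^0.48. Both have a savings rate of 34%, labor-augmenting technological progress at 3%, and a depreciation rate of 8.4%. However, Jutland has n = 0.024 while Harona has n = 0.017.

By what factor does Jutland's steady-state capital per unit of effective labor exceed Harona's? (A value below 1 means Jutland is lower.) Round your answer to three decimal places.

Steady-state k* = [s/(n + g + δ)]^(1/(1−α)), so the ratio is [ (s_J/(n + g + δ)_J) / (s_H/(n + g + δ)_H) ]^1.9231.
s_J/(n + g + δ)_J = 0.34/0.138 = 2.4638; s_H/(n + g + δ)_H = 0.34/0.131 = 2.5954.
Ratio = (2.4638/2.5954)^1.9231 = 0.9493^1.9231 ≈ 0.9048

k*_J / k*_H ≈ 0.905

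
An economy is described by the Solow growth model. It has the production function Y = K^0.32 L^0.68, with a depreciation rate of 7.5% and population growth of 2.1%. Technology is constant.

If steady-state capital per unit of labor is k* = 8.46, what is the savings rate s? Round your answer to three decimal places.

At the steady state, Δk = 0, so s·k^α = (n + δ)·k.
So s / (n + δ) = (k*)^(1−α) = 8.46^0.68 = 4.2718.
Therefore s = 4.2718 × (n + δ) = 4.2718 × 0.096 = 0.4101.

s ≈ 0.410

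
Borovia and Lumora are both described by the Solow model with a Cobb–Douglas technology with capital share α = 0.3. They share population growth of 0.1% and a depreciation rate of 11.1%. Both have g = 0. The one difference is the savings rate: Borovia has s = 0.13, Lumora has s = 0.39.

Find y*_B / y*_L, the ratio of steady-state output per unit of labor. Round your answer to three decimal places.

y*_B / y*_L ≈ 0.624

Steady-state y* = [s/(n + δ)]^(α/(1−α)), so the ratio is [ (s_B/(n + δ)_B) / (s_L/(n + δ)_L) ]^0.4286.
s_B/(n + δ)_B = 0.13/0.112 = 1.1607; s_L/(n + δ)_L = 0.39/0.112 = 3.4821.
Ratio = (1.1607/3.4821)^0.4286 = 0.3333^0.4286 ≈ 0.6244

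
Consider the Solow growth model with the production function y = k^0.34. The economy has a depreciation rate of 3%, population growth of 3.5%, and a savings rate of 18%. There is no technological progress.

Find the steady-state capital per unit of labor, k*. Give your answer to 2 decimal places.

k* = 4.68

At the steady state, Δk = 0, so s·k^α = (n + δ)·k.
Rearranging, k^(1−α) = s / (n + δ).
k^0.66 = 0.18 / (0.035 + 0.030) = 0.18 / 0.065 = 2.7692
k* = 2.7692^(1/0.66) ≈ 4.6799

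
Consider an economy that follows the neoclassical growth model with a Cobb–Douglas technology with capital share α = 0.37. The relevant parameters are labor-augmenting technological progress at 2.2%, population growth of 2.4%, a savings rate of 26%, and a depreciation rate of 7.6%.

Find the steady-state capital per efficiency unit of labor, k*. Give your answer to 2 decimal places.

At the steady state, Δk = 0, so s·k^α = (n + g + δ)·k.
Rearranging, k^(1−α) = s / (n + g + δ).
k^0.63 = 0.26 / (0.024 + 0.022 + 0.076) = 0.26 / 0.122 = 2.1311
k* = 2.1311^(1/0.63) ≈ 3.3235

k* = 3.32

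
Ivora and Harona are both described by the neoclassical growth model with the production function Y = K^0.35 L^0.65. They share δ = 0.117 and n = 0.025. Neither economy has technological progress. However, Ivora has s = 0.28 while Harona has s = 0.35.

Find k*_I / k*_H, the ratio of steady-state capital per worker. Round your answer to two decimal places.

Steady-state k* = [s/(n + δ)]^(1/(1−α)), so the ratio is [ (s_I/(n + δ)_I) / (s_H/(n + δ)_H) ]^1.5385.
s_I/(n + δ)_I = 0.28/0.142 = 1.9718; s_H/(n + δ)_H = 0.35/0.142 = 2.4648.
Ratio = (1.9718/2.4648)^1.5385 = 0.8000^1.5385 ≈ 0.7094

k*_I / k*_H ≈ 0.71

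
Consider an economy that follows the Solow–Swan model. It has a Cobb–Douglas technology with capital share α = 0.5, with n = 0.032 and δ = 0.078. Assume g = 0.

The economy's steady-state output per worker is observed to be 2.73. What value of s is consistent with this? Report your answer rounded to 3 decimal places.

s ≈ 0.300

In steady state, investment equals break-even investment: s·k^α = (n + δ)·k.
Since y* = [s/(n + δ)]^(α/(1−α)), we have s/(n + δ) = (y*)^((1−α)/α) = 2.73^1 = 2.7300.
Therefore s = 2.7300 × (n + δ) = 2.7300 × 0.110 = 0.3003.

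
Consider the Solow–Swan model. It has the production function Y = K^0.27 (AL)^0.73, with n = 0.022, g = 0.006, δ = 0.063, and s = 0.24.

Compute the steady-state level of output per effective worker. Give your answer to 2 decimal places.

y* ≈ 1.43

In steady state, investment equals break-even investment: s·k^α = (n + g + δ)·k.
Dividing both sides by k: k^(1−α) = s / (n + g + δ).
k^0.73 = 0.24 / (0.022 + 0.006 + 0.063) = 0.24 / 0.091 = 2.6374
k* = 2.6374^(1/0.73) ≈ 3.7753
y* = (k*)^α = 3.7753^0.27 ≈ 1.4315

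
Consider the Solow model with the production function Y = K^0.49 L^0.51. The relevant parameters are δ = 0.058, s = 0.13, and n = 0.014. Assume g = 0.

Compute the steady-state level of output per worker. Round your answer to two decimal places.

y* ≈ 1.76

In steady state, investment equals break-even investment: s·k^α = (n + δ)·k.
Dividing both sides by k: k^(1−α) = s / (n + δ).
k^0.51 = 0.13 / (0.014 + 0.058) = 0.13 / 0.072 = 1.8056
k* = 1.8056^(1/0.51) ≈ 3.1855
y* = (k*)^α = 3.1855^0.49 ≈ 1.7642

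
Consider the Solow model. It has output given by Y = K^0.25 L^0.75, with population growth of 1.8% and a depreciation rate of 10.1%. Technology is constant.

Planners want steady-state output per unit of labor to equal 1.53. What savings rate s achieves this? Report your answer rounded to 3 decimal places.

s ≈ 0.426

At the steady state, Δk = 0, so s·k^α = (n + δ)·k.
Since y* = [s/(n + δ)]^(α/(1−α)), we have s/(n + δ) = (y*)^((1−α)/α) = 1.53^3 = 3.5816.
Therefore s = 3.5816 × (n + δ) = 3.5816 × 0.119 = 0.4262.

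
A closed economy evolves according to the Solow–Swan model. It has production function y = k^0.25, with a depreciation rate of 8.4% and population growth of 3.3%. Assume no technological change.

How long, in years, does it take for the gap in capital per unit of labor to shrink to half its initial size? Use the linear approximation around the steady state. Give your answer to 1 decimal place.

Near the steady state the convergence rate is λ = (1 − α)(n + δ).
λ = (1 − 0.25) × 0.117 = 0.75 × 0.117 = 0.08775
Half-life = ln 2 / λ = 0.6931 / 0.08775 ≈ 7.90 years

about 7.9 years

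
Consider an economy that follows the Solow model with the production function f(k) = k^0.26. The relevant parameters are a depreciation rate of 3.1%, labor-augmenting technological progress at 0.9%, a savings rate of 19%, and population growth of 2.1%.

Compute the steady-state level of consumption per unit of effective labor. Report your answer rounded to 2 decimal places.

At the steady state, Δk = 0, so s·k^α = (n + g + δ)·k.
Rearranging, k^(1−α) = s / (n + g + δ).
k^0.74 = 0.19 / (0.021 + 0.009 + 0.031) = 0.19 / 0.061 = 3.1148
k* = 3.1148^(1/0.74) ≈ 4.6430
y* = (k*)^α = 4.6430^0.26 ≈ 1.4906
c* = (1 − s)·y* = (1 − 0.19) × 1.4906 ≈ 1.2074

c* ≈ 1.21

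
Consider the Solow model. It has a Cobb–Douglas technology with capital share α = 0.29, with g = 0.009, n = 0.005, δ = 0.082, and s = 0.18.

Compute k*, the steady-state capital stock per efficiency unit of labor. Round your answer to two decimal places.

Steady state requires s·f(k) = (n + g + δ)·k, i.e. s·k^α = (n + g + δ)·k.
Dividing both sides by k: k^(1−α) = s / (n + g + δ).
k^0.71 = 0.18 / (0.005 + 0.009 + 0.082) = 0.18 / 0.096 = 1.8750
k* = 1.8750^(1/0.71) ≈ 2.4239

k* ≈ 2.42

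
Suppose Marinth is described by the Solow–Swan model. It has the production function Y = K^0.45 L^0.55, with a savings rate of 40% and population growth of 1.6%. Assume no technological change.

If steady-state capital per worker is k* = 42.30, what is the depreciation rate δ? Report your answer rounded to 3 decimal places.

δ ≈ 0.035

At the steady state, Δk = 0, so s·k^α = (n + δ)·k.
So s / (n + δ) = (k*)^(1−α) = 42.30^0.55 = 7.8431.
Therefore n + δ = s / 7.8431 = 0.40 / 7.8431 = 0.0510, so δ = 0.0510 − 0.016 = 0.0350.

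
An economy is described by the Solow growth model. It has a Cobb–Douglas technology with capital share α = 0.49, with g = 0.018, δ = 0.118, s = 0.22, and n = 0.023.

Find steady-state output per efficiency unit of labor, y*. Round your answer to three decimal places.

y* ≈ 1.366

In steady state, investment equals break-even investment: s·k^α = (n + g + δ)·k.
Rearranging, k^(1−α) = s / (n + g + δ).
k^0.51 = 0.22 / (0.023 + 0.018 + 0.118) = 0.22 / 0.159 = 1.3836
k* = 1.3836^(1/0.51) ≈ 1.8901
y* = (k*)^α = 1.8901^0.49 ≈ 1.3661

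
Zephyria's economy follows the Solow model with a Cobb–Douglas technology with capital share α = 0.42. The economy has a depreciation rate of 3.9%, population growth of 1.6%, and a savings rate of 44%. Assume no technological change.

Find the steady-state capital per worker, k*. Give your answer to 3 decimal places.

In steady state, investment equals break-even investment: s·k^α = (n + δ)·k.
Dividing both sides by k: k^(1−α) = s / (n + δ).
k^0.58 = 0.44 / (0.016 + 0.039) = 0.44 / 0.055 = 8.0000
k* = 8.0000^(1/0.58) ≈ 36.0622

k* = 36.062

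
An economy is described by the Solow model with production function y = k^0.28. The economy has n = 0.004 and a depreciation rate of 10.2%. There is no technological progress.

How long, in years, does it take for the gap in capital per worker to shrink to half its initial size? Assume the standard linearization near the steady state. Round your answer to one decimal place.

t_½ ≈ 9.1 years

Near the steady state the convergence rate is λ = (1 − α)(n + δ).
λ = (1 − 0.28) × 0.106 = 0.72 × 0.106 = 0.07632
Half-life = ln 2 / λ = 0.6931 / 0.07632 ≈ 9.08 years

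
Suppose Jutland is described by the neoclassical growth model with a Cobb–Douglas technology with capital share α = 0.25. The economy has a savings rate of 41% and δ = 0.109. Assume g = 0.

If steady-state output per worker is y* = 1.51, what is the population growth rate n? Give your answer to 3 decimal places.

n ≈ 0.010

Steady state requires s·f(k) = (n + δ)·k, i.e. s·k^α = (n + δ)·k.
Since y* = [s/(n + δ)]^(α/(1−α)), we have s/(n + δ) = (y*)^((1−α)/α) = 1.51^3 = 3.4430.
Therefore n + δ = s / 3.4430 = 0.41 / 3.4430 = 0.1191, so n = 0.1191 − 0.109 = 0.0101.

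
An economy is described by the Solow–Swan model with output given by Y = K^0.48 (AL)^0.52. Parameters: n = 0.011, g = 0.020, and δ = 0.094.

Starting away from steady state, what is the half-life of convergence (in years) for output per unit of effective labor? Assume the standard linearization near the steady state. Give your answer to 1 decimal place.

about 10.7 years

Near the steady state the convergence rate is λ = (1 − α)(n + g + δ).
λ = (1 − 0.48) × 0.125 = 0.52 × 0.125 = 0.0650
Half-life = ln 2 / λ = 0.6931 / 0.0650 ≈ 10.66 years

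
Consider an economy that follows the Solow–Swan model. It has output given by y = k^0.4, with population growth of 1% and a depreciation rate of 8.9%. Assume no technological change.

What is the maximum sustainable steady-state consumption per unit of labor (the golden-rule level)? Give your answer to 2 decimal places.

At the golden rule, f'(k) = n + δ, so α·k^(α−1) = n + δ and k_gold = (α/(n + δ))^(1/(1−α)).
k_gold = (0.4/0.099)^(1/0.6) = 4.0404^1.6667 ≈ 10.2501
c_gold = f(k_gold) − (n + δ)·k_gold = 2.5368 − 0.099×10.2501 ≈ 1.5220

c_gold ≈ 1.52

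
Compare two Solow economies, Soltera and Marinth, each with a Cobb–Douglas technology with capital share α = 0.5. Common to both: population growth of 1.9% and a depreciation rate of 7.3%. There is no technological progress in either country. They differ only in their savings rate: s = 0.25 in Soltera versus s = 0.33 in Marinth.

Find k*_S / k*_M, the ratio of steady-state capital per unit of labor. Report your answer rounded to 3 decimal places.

ratio ≈ 0.574

Steady-state k* = [s/(n + δ)]^(1/(1−α)), so the ratio is [ (s_S/(n + δ)_S) / (s_M/(n + δ)_M) ]^2.
s_S/(n + δ)_S = 0.25/0.092 = 2.7174; s_M/(n + δ)_M = 0.33/0.092 = 3.5870.
Ratio = (2.7174/3.5870)^2 = 0.7576^2 ≈ 0.5740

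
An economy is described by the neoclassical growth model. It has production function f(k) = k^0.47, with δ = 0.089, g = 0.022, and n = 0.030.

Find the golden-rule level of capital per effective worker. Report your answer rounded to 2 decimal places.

The golden rule sets f'(k) = n + g + δ, i.e. α·k^(α−1) = n + g + δ.
So k^(1−α) = α / (n + g + δ) = 0.47 / 0.141 = 3.3333.
k_gold = 3.3333^(1/0.53) ≈ 9.6952

k_gold ≈ 9.70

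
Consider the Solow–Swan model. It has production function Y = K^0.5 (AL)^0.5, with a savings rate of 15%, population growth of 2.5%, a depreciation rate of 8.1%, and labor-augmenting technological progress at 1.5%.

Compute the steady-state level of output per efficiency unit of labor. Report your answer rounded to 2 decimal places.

y* ≈ 1.24

Steady state requires s·f(k) = (n + g + δ)·k, i.e. s·k^α = (n + g + δ)·k.
Rearranging, k^(1−α) = s / (n + g + δ).
k^0.5 = 0.15 / (0.025 + 0.015 + 0.081) = 0.15 / 0.121 = 1.2397
k* = 1.2397^(1/0.5) ≈ 1.5369
y* = (k*)^α = 1.5369^0.5 ≈ 1.2397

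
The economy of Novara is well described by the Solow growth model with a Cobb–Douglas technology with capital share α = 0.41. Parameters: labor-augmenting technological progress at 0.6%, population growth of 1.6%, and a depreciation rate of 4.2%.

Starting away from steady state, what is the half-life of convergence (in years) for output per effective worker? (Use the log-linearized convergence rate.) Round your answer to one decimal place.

Near the steady state the convergence rate is λ = (1 − α)(n + g + δ).
λ = (1 − 0.41) × 0.064 = 0.59 × 0.064 = 0.03776
Half-life = ln 2 / λ = 0.6931 / 0.03776 ≈ 18.36 years

t_½ ≈ 18.4 years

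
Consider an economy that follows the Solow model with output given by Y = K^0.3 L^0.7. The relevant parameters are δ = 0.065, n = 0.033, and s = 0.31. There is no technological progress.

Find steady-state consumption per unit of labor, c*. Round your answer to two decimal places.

c* ≈ 1.13

In steady state, investment equals break-even investment: s·k^α = (n + δ)·k.
Rearranging, k^(1−α) = s / (n + δ).
k^0.7 = 0.31 / (0.033 + 0.065) = 0.31 / 0.098 = 3.1633
k* = 3.1633^(1/0.7) ≈ 5.1819
y* = (k*)^α = 5.1819^0.3 ≈ 1.6381
c* = (1 − s)·y* = (1 − 0.31) × 1.6381 ≈ 1.1303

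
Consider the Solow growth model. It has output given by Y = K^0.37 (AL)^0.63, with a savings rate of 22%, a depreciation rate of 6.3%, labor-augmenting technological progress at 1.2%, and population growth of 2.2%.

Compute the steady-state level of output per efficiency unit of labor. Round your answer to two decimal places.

At the steady state, Δk = 0, so s·k^α = (n + g + δ)·k.
Rearranging, k^(1−α) = s / (n + g + δ).
k^0.63 = 0.22 / (0.022 + 0.012 + 0.063) = 0.22 / 0.097 = 2.2680
k* = 2.2680^(1/0.63) ≈ 3.6687
y* = (k*)^α = 3.6687^0.37 ≈ 1.6176

y* = 1.62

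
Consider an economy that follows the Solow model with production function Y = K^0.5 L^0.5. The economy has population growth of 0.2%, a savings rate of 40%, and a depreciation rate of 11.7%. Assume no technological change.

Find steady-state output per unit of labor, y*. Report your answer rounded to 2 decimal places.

y* ≈ 3.36

At the steady state, Δk = 0, so s·k^α = (n + δ)·k.
Rearranging, k^(1−α) = s / (n + δ).
k^0.5 = 0.40 / (0.002 + 0.117) = 0.40 / 0.119 = 3.3613
k* = 3.3613^(1/0.5) ≈ 11.2983
y* = (k*)^α = 11.2983^0.5 ≈ 3.3613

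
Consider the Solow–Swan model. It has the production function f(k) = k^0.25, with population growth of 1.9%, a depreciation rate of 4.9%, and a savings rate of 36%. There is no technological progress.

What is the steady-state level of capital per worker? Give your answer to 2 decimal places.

k* ≈ 9.23

At the steady state, Δk = 0, so s·k^α = (n + δ)·k.
Rearranging, k^(1−α) = s / (n + δ).
k^0.75 = 0.36 / (0.019 + 0.049) = 0.36 / 0.068 = 5.2941
k* = 5.2941^(1/0.75) ≈ 9.2269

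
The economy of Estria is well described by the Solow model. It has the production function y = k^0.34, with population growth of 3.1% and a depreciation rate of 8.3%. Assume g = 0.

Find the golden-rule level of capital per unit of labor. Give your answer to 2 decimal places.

k_gold ≈ 5.24

The golden rule sets f'(k) = n + δ, i.e. α·k^(α−1) = n + δ.
So k^(1−α) = α / (n + δ) = 0.34 / 0.114 = 2.9825.
k_gold = 2.9825^(1/0.66) ≈ 5.2367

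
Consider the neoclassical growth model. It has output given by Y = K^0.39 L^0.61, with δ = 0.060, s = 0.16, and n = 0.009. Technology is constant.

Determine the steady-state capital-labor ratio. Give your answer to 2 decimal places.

At the steady state, Δk = 0, so s·k^α = (n + δ)·k.
Rearranging, k^(1−α) = s / (n + δ).
k^0.61 = 0.16 / (0.009 + 0.060) = 0.16 / 0.069 = 2.3188
k* = 2.3188^(1/0.61) ≈ 3.9700

k* ≈ 3.97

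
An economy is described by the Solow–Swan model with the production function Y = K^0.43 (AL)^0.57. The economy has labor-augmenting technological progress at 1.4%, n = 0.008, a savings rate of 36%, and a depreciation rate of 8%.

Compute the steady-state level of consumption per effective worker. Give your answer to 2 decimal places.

Steady state requires s·f(k) = (n + g + δ)·k, i.e. s·k^α = (n + g + δ)·k.
Dividing both sides by k: k^(1−α) = s / (n + g + δ).
k^0.57 = 0.36 / (0.008 + 0.014 + 0.080) = 0.36 / 0.102 = 3.5294
k* = 3.5294^(1/0.57) ≈ 9.1386
y* = (k*)^α = 9.1386^0.43 ≈ 2.5893
c* = (1 − s)·y* = (1 − 0.36) × 2.5893 ≈ 1.6572

c* = 1.66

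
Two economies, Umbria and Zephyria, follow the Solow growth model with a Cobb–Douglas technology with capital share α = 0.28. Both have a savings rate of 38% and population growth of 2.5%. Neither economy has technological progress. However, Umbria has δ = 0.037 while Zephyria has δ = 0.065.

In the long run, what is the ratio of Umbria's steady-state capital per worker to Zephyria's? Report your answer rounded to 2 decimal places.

Steady-state k* = [s/(n + δ)]^(1/(1−α)), so the ratio is [ (s_U/(n + δ)_U) / (s_Z/(n + δ)_Z) ]^1.3889.
s_U/(n + δ)_U = 0.38/0.062 = 6.1290; s_Z/(n + δ)_Z = 0.38/0.090 = 4.2222.
Ratio = (6.1290/4.2222)^1.3889 = 1.4516^1.3889 ≈ 1.6780

k*_U / k*_Z ≈ 1.68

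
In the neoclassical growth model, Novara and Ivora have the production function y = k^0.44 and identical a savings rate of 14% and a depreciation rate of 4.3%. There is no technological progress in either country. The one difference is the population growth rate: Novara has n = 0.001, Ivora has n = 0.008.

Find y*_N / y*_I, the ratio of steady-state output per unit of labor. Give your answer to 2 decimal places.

Steady-state y* = [s/(n + δ)]^(α/(1−α)), so the ratio is [ (s_N/(n + δ)_N) / (s_I/(n + δ)_I) ]^0.7857.
s_N/(n + δ)_N = 0.14/0.044 = 3.1818; s_I/(n + δ)_I = 0.14/0.051 = 2.7451.
Ratio = (3.1818/2.7451)^0.7857 = 1.1591^0.7857 ≈ 1.1230

ratio ≈ 1.12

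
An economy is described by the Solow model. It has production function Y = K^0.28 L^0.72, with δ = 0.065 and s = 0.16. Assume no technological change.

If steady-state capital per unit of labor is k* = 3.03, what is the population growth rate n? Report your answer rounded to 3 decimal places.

Steady state requires s·f(k) = (n + δ)·k, i.e. s·k^α = (n + δ)·k.
So s / (n + δ) = (k*)^(1−α) = 3.03^0.72 = 2.2215.
Therefore n + δ = s / 2.2215 = 0.16 / 2.2215 = 0.0720, so n = 0.0720 − 0.065 = 0.0070.

n ≈ 0.007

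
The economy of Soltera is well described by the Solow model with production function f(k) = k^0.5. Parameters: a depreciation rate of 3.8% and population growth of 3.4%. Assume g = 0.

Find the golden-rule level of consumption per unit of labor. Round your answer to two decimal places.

At the golden rule, f'(k) = n + δ, so α·k^(α−1) = n + δ and k_gold = (α/(n + δ))^(1/(1−α)).
k_gold = (0.5/0.072)^(1/0.5) = 6.9444^2 ≈ 48.2247
c_gold = f(k_gold) − (n + δ)·k_gold = 6.9444 − 0.072×48.2247 ≈ 3.4722

c_gold ≈ 3.47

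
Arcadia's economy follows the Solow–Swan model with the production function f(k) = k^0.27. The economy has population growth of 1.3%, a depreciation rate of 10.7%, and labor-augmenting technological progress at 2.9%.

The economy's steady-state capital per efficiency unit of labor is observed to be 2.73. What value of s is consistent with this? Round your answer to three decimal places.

s ≈ 0.310

Steady state requires s·f(k) = (n + g + δ)·k, i.e. s·k^α = (n + g + δ)·k.
So s / (n + g + δ) = (k*)^(1−α) = 2.73^0.73 = 2.0816.
Therefore s = 2.0816 × (n + g + δ) = 2.0816 × 0.149 = 0.3102.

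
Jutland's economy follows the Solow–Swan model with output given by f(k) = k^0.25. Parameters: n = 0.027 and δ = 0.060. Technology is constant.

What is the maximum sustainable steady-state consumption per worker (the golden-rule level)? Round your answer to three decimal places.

c_gold ≈ 1.066

At the golden rule, f'(k) = n + δ, so α·k^(α−1) = n + δ and k_gold = (α/(n + δ))^(1/(1−α)).
k_gold = (0.25/0.087)^(1/0.75) = 2.8736^1.3333 ≈ 4.0853
c_gold = f(k_gold) − (n + δ)·k_gold = 1.4217 − 0.087×4.0853 ≈ 1.0663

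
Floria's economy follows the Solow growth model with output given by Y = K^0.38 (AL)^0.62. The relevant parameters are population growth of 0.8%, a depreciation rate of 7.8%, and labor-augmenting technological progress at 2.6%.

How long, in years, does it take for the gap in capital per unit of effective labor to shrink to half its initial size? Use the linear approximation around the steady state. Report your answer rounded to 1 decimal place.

about 10.0 years

Near the steady state the convergence rate is λ = (1 − α)(n + g + δ).
λ = (1 − 0.38) × 0.112 = 0.62 × 0.112 = 0.06944
Half-life = ln 2 / λ = 0.6931 / 0.06944 ≈ 9.98 years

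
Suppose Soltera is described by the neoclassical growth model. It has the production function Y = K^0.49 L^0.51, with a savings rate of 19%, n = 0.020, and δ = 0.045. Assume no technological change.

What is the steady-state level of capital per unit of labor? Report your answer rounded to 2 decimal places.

k* ≈ 8.19

Steady state requires s·f(k) = (n + δ)·k, i.e. s·k^α = (n + δ)·k.
Dividing both sides by k: k^(1−α) = s / (n + δ).
k^0.51 = 0.19 / (0.020 + 0.045) = 0.19 / 0.065 = 2.9231
k* = 2.9231^(1/0.51) ≈ 8.1925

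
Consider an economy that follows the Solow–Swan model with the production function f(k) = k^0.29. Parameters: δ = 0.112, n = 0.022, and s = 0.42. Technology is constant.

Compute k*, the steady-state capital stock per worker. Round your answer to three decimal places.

Steady state requires s·f(k) = (n + δ)·k, i.e. s·k^α = (n + δ)·k.
Rearranging, k^(1−α) = s / (n + δ).
k^0.71 = 0.42 / (0.022 + 0.112) = 0.42 / 0.134 = 3.1343
k* = 3.1343^(1/0.71) ≈ 4.9979

k* ≈ 4.998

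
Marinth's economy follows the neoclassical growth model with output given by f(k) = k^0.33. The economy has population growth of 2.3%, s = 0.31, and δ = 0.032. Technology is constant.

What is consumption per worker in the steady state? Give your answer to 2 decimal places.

c* = 1.62

Steady state requires s·f(k) = (n + δ)·k, i.e. s·k^α = (n + δ)·k.
Dividing both sides by k: k^(1−α) = s / (n + δ).
k^0.67 = 0.31 / (0.023 + 0.032) = 0.31 / 0.055 = 5.6364
k* = 5.6364^(1/0.67) ≈ 13.2099
y* = (k*)^α = 13.2099^0.33 ≈ 2.3437
c* = (1 − s)·y* = (1 − 0.31) × 2.3437 ≈ 1.6172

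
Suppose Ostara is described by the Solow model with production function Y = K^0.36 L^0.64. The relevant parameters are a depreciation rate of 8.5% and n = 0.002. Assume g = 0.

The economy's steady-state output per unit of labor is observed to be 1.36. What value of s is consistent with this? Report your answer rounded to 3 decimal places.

s ≈ 0.150

Steady state requires s·f(k) = (n + δ)·k, i.e. s·k^α = (n + δ)·k.
Since y* = [s/(n + δ)]^(α/(1−α)), we have s/(n + δ) = (y*)^((1−α)/α) = 1.36^1.7778 = 1.7274.
Therefore s = 1.7274 × (n + δ) = 1.7274 × 0.087 = 0.1503.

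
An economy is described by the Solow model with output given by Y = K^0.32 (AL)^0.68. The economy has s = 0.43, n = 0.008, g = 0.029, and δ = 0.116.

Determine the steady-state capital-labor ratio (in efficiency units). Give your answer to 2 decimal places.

k* ≈ 4.57

At the steady state, Δk = 0, so s·k^α = (n + g + δ)·k.
Rearranging, k^(1−α) = s / (n + g + δ).
k^0.68 = 0.43 / (0.008 + 0.029 + 0.116) = 0.43 / 0.153 = 2.8105
k* = 2.8105^(1/0.68) ≈ 4.5706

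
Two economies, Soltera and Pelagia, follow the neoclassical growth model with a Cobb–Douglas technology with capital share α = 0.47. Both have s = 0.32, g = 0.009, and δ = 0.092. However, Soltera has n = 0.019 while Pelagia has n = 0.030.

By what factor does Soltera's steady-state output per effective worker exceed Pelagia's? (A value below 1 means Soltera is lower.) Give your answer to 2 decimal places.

ratio ≈ 1.08

Steady-state y* = [s/(n + g + δ)]^(α/(1−α)), so the ratio is [ (s_S/(n + g + δ)_S) / (s_P/(n + g + δ)_P) ]^0.8868.
s_S/(n + g + δ)_S = 0.32/0.120 = 2.6667; s_P/(n + g + δ)_P = 0.32/0.131 = 2.4427.
Ratio = (2.6667/2.4427)^0.8868 = 1.0917^0.8868 ≈ 1.0809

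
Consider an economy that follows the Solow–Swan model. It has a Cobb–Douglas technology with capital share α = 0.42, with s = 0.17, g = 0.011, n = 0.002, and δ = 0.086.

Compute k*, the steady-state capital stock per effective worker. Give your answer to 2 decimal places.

k* = 2.54

At the steady state, Δk = 0, so s·k^α = (n + g + δ)·k.
Rearranging, k^(1−α) = s / (n + g + δ).
k^0.58 = 0.17 / (0.002 + 0.011 + 0.086) = 0.17 / 0.099 = 1.7172
k* = 1.7172^(1/0.58) ≈ 2.5402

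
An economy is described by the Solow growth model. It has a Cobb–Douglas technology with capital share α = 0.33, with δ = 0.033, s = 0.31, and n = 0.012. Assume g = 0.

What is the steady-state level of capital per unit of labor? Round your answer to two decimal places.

At the steady state, Δk = 0, so s·k^α = (n + δ)·k.
Dividing both sides by k: k^(1−α) = s / (n + δ).
k^0.67 = 0.31 / (0.012 + 0.033) = 0.31 / 0.045 = 6.8889
k* = 6.8889^(1/0.67) ≈ 17.8226

k* ≈ 17.82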